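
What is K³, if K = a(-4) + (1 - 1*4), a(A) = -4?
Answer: -343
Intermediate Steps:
K = -7 (K = -4 + (1 - 1*4) = -4 + (1 - 4) = -4 - 3 = -7)
K³ = (-7)³ = -343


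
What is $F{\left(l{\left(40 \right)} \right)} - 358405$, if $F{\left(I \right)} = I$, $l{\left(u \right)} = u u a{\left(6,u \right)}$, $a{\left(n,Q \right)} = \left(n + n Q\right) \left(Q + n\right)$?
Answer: $17747195$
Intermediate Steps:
$a{\left(n,Q \right)} = \left(Q + n\right) \left(n + Q n\right)$ ($a{\left(n,Q \right)} = \left(n + Q n\right) \left(Q + n\right) = \left(Q + n\right) \left(n + Q n\right)$)
$l{\left(u \right)} = u^{2} \left(36 + 6 u^{2} + 42 u\right)$ ($l{\left(u \right)} = u u 6 \left(u + 6 + u^{2} + u 6\right) = u^{2} \cdot 6 \left(u + 6 + u^{2} + 6 u\right) = u^{2} \cdot 6 \left(6 + u^{2} + 7 u\right) = u^{2} \left(36 + 6 u^{2} + 42 u\right)$)
$F{\left(l{\left(40 \right)} \right)} - 358405 = 6 \cdot 40^{2} \left(6 + 40^{2} + 7 \cdot 40\right) - 358405 = 6 \cdot 1600 \left(6 + 1600 + 280\right) - 358405 = 6 \cdot 1600 \cdot 1886 - 358405 = 18105600 - 358405 = 17747195$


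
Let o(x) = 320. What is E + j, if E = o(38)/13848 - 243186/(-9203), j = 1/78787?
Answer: 33194797907075/1255107873291 ≈ 26.448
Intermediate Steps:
j = 1/78787 ≈ 1.2692e-5
E = 421323086/15930393 (E = 320/13848 - 243186/(-9203) = 320*(1/13848) - 243186*(-1/9203) = 40/1731 + 243186/9203 = 421323086/15930393 ≈ 26.448)
E + j = 421323086/15930393 + 1/78787 = 33194797907075/1255107873291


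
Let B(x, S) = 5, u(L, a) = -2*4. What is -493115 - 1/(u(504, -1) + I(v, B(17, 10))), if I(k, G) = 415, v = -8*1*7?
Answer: -200697806/407 ≈ -4.9312e+5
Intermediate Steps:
u(L, a) = -8
v = -56 (v = -8*7 = -56)
-493115 - 1/(u(504, -1) + I(v, B(17, 10))) = -493115 - 1/(-8 + 415) = -493115 - 1/407 = -200697806/407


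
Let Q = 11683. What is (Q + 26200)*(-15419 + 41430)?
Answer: 985374713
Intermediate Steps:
(Q + 26200)*(-15419 + 41430) = (11683 + 26200)*(-15419 + 41430) = 37883*26011 = 985374713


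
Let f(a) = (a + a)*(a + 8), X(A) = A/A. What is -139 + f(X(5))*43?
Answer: 635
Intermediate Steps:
X(A) = 1
f(a) = 2*a*(8 + a) (f(a) = (2*a)*(8 + a) = 2*a*(8 + a))
-139 + f(X(5))*43 = -139 + (2*1*(8 + 1))*43 = -139 + (2*1*9)*43 = -139 + 18*43 = -139 + 774 = 635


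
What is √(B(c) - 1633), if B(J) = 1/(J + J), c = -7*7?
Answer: I*√320070/14 ≈ 40.411*I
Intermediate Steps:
c = -49
B(J) = 1/(2*J)
√(B(c) - 1633) = √((½)/(-49) - 1633) = √((½)*(-1/49) - 1633) = √(-1/98 - 1633) = √(-160035/98) = I*√320070/14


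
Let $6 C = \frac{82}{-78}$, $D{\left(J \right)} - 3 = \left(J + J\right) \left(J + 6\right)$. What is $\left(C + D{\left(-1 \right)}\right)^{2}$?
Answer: $\frac{2819041}{54756} \approx 51.484$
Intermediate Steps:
$D{\left(J \right)} = 3 + 2 J \left(6 + J\right)$ ($D{\left(J \right)} = 3 + \left(J + J\right) \left(J + 6\right) = 3 + 2 J \left(6 + J\right)$)
$C = - \frac{41}{234}$ ($C = \frac{82 \frac{1}{-78}}{6} = \frac{82 \left(- \frac{1}{78}\right)}{6} = \frac{1}{6} \left(- \frac{41}{39}\right) = - \frac{41}{234} \approx -0.17521$)
$\left(C + D{\left(-1 \right)}\right)^{2} = \left(- \frac{41}{234} + \left(3 + 2 \left(-1\right)^{2} + 12 \left(-1\right)\right)\right)^{2} = \left(- \frac{41}{234} + \left(3 + 2 \cdot 1 - 12\right)\right)^{2} = \left(- \frac{41}{234} + \left(3 + 2 - 12\right)\right)^{2} = \left(- \frac{41}{234} - 7\right)^{2} = \left(- \frac{1679}{234}\right)^{2} = \frac{2819041}{54756}$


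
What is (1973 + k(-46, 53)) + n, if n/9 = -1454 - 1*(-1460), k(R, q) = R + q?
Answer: 2034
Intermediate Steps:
n = 54 (n = 9*(-1454 - 1*(-1460)) = 9*(-1454 + 1460) = 9*6 = 54)
(1973 + k(-46, 53)) + n = (1973 + (-46 + 53)) + 54 = (1973 + 7) + 54 = 1980 + 54 = 2034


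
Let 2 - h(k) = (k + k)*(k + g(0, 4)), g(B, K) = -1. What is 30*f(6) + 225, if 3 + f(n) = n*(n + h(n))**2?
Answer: 486855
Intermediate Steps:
h(k) = 2 - 2*k*(-1 + k) (h(k) = 2 - (k + k)*(k - 1) = 2 - 2*k*(-1 + k))
f(n) = -3 + n*(2 - 2*n**2 + 3*n)**2 (f(n) = -3 + n*(n + (2 - 2*n**2 + 2*n))**2 = -3 + n*(2 - 2*n**2 + 3*n)**2)
30*f(6) + 225 = 30*(-3 + 6*(-2 - 3*6 + 2*6**2)**2) + 225 = 30*(-3 + 6*(-2 - 18 + 2*36)**2) + 225 = 30*(-3 + 6*(-2 - 18 + 72)**2) + 225 = 30*(-3 + 6*52**2) + 225 = 30*(-3 + 6*2704) + 225 = 30*(-3 + 16224) + 225 = 30*16221 + 225 = 486630 + 225 = 486855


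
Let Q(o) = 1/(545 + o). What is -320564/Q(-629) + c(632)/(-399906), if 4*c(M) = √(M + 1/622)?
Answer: 26927376 - √244511310/994966128 ≈ 2.6927e+7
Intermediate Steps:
c(M) = √(1/622 + M)/4 (c(M) = √(M + 1/622)/4 = √(1/622 + M)/4)
-320564/Q(-629) + c(632)/(-399906) = -320564/(1/(545 - 629)) + (√(622 + 386884*632)/2488)/(-399906) = -320564/(1/(-84)) + (√(622 + 244510688)/2488)*(-1/399906) = -320564/(-1/84) + (√244511310/2488)*(-1/399906) = -320564*(-84) - √244511310/994966128 = 26927376 - √244511310/994966128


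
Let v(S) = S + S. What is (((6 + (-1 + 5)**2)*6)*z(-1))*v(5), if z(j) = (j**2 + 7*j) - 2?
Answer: -10560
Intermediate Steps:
z(j) = -2 + j**2 + 7*j
v(S) = 2*S
(((6 + (-1 + 5)**2)*6)*z(-1))*v(5) = (((6 + (-1 + 5)**2)*6)*(-2 + (-1)**2 + 7*(-1)))*(2*5) = (((6 + 4**2)*6)*(-2 + 1 - 7))*10 = (((6 + 16)*6)*(-8))*10 = ((22*6)*(-8))*10 = (132*(-8))*10 = -1056*10 = -10560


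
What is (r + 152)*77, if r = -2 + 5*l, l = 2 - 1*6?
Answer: 10010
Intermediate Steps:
l = -4 (l = 2 - 6 = -4)
r = -22 (r = -2 + 5*(-4) = -2 - 20 = -22)
(r + 152)*77 = (-22 + 152)*77 = 130*77 = 10010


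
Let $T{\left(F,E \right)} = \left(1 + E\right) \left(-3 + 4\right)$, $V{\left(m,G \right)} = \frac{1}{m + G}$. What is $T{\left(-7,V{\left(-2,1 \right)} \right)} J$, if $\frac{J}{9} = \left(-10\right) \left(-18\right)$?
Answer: $0$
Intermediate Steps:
$V{\left(m,G \right)} = \frac{1}{G + m}$
$J = 1620$ ($J = 9 \left(\left(-10\right) \left(-18\right)\right) = 9 \cdot 180 = 1620$)
$T{\left(F,E \right)} = 1 + E$ ($T{\left(F,E \right)} = \left(1 + E\right) 1 = 1 + E$)
$T{\left(-7,V{\left(-2,1 \right)} \right)} J = \left(1 + \frac{1}{1 - 2}\right) 1620 = \left(1 + \frac{1}{-1}\right) 1620 = \left(1 - 1\right) 1620 = 0 \cdot 1620 = 0$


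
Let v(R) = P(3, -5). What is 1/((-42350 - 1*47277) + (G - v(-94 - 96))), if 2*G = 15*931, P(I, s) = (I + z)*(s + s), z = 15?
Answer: -2/164929 ≈ -1.2126e-5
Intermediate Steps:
P(I, s) = 2*s*(15 + I) (P(I, s) = (I + 15)*(s + s) = (15 + I)*(2*s) = 2*s*(15 + I))
v(R) = -180 (v(R) = 2*(-5)*(15 + 3) = 2*(-5)*18 = -180)
G = 13965/2 (G = (15*931)/2 = (½)*13965 = 13965/2 ≈ 6982.5)
1/((-42350 - 1*47277) + (G - v(-94 - 96))) = 1/((-42350 - 1*47277) + (13965/2 - 1*(-180))) = 1/((-42350 - 47277) + (13965/2 + 180)) = 1/(-89627 + 14325/2) = 1/(-164929/2) = -2/164929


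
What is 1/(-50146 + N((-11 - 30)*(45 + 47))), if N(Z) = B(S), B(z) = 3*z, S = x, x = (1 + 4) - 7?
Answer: -1/50152 ≈ -1.9939e-5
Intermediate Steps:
x = -2 (x = 5 - 7 = -2)
S = -2
N(Z) = -6 (N(Z) = 3*(-2) = -6)
1/(-50146 + N((-11 - 30)*(45 + 47))) = 1/(-50146 - 6) = 1/(-50152) = -1/50152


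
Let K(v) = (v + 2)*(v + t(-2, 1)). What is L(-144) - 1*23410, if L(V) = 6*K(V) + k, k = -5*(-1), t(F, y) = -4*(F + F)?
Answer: 85651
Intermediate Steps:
t(F, y) = -8*F
K(v) = (2 + v)*(16 + v) (K(v) = (v + 2)*(v - 8*(-2)) = (2 + v)*(v + 16) = (2 + v)*(16 + v))
k = 5
L(V) = 197 + 6*V**2 + 108*V (L(V) = 6*(32 + V**2 + 18*V) + 5 = (192 + 6*V**2 + 108*V) + 5 = 197 + 6*V**2 + 108*V)
L(-144) - 1*23410 = (197 + 6*(-144)**2 + 108*(-144)) - 1*23410 = (197 + 6*20736 - 15552) - 23410 = (197 + 124416 - 15552) - 23410 = 109061 - 23410 = 85651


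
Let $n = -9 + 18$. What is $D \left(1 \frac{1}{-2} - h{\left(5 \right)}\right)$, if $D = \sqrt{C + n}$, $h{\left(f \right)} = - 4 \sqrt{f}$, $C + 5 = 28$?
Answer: $- 2 \sqrt{2} + 16 \sqrt{10} \approx 47.768$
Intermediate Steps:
$C = 23$ ($C = -5 + 28 = 23$)
$n = 9$
$D = 4 \sqrt{2}$ ($D = \sqrt{23 + 9} = \sqrt{32} = 4 \sqrt{2} \approx 5.6569$)
$D \left(1 \frac{1}{-2} - h{\left(5 \right)}\right) = 4 \sqrt{2} \left(1 \frac{1}{-2} - - 4 \sqrt{5}\right) = 4 \sqrt{2} \left(1 \left(- \frac{1}{2}\right) + 4 \sqrt{5}\right) = 4 \sqrt{2} \left(- \frac{1}{2} + 4 \sqrt{5}\right)$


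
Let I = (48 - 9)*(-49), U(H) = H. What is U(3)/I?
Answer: -1/637 ≈ -0.0015699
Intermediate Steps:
I = -1911 (I = 39*(-49) = -1911)
U(3)/I = 3/(-1911) = 3*(-1/1911) = -1/637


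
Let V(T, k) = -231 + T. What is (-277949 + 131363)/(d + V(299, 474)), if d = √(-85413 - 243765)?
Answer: -4983924/166901 + 73293*I*√329178/166901 ≈ -29.862 + 251.95*I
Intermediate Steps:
d = I*√329178 (d = √(-329178) = I*√329178 ≈ 573.74*I)
(-277949 + 131363)/(d + V(299, 474)) = (-277949 + 131363)/(I*√329178 + (-231 + 299)) = -146586/(I*√329178 + 68) = -146586/(68 + I*√329178)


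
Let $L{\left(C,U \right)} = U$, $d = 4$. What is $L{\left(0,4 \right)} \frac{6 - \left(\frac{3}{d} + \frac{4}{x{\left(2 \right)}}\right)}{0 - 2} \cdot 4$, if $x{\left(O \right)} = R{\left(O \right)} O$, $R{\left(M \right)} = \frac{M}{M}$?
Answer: $-26$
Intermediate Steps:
$R{\left(M \right)} = 1$
$x{\left(O \right)} = O$ ($x{\left(O \right)} = 1 O = O$)
$L{\left(0,4 \right)} \frac{6 - \left(\frac{3}{d} + \frac{4}{x{\left(2 \right)}}\right)}{0 - 2} \cdot 4 = 4 \frac{6 - \left(2 + \frac{3}{4}\right)}{0 - 2} \cdot 4 = 4 \frac{6 - \frac{11}{4}}{-2} \cdot 4 = 4 \left(6 - \frac{11}{4}\right) \left(- \frac{1}{2}\right) 4 = 4 \cdot \frac{13}{4} \left(- \frac{1}{2}\right) 4 = 4 \left(- \frac{13}{8}\right) 4 = \left(- \frac{13}{2}\right) 4 = -26$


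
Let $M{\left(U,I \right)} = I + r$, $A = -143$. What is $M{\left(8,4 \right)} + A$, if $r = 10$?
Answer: $-129$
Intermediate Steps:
$M{\left(U,I \right)} = 10 + I$ ($M{\left(U,I \right)} = I + 10 = 10 + I$)
$M{\left(8,4 \right)} + A = \left(10 + 4\right) - 143 = 14 - 143 = -129$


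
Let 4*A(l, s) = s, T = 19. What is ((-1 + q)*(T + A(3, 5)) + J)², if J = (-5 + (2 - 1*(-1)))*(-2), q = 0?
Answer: 4225/16 ≈ 264.06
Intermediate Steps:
A(l, s) = s/4
J = 4 (J = (-5 + (2 + 1))*(-2) = (-5 + 3)*(-2) = -2*(-2) = 4)
((-1 + q)*(T + A(3, 5)) + J)² = ((-1 + 0)*(19 + (¼)*5) + 4)² = (-(19 + 5/4) + 4)² = (-1*81/4 + 4)² = (-81/4 + 4)² = (-65/4)² = 4225/16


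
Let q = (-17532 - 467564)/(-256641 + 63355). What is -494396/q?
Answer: -11944978157/60637 ≈ -1.9699e+5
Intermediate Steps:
q = 242548/96643 (q = -485096/(-193286) = -485096*(-1/193286) = 242548/96643 ≈ 2.5097)
-494396/q = -494396/242548/96643 = -494396*96643/242548 = -11944978157/60637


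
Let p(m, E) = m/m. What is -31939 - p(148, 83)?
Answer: -31940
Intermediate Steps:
p(m, E) = 1
-31939 - p(148, 83) = -31939 - 1*1 = -31939 - 1 = -31940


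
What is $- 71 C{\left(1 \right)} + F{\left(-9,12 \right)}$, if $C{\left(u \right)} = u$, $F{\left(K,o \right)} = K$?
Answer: $-80$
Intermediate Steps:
$- 71 C{\left(1 \right)} + F{\left(-9,12 \right)} = \left(-71\right) 1 - 9 = -71 - 9 = -80$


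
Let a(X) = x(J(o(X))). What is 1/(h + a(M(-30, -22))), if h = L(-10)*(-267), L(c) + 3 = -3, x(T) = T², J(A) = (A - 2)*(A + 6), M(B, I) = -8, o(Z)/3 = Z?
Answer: 1/220626 ≈ 4.5326e-6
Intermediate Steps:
o(Z) = 3*Z
J(A) = (-2 + A)*(6 + A)
a(X) = (-12 + 9*X² + 12*X)² (a(X) = (-12 + (3*X)² + 4*(3*X))² = (-12 + 9*X² + 12*X)²)
L(c) = -6 (L(c) = -3 - 3 = -6)
h = 1602 (h = -6*(-267) = 1602)
1/(h + a(M(-30, -22))) = 1/(1602 + 9*(-4 + 3*(-8)² + 4*(-8))²) = 1/(1602 + 9*(-4 + 3*64 - 32)²) = 1/(1602 + 9*(-4 + 192 - 32)²) = 1/(1602 + 9*156²) = 1/(1602 + 9*24336) = 1/(1602 + 219024) = 1/220626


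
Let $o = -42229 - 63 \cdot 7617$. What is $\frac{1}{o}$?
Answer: $- \frac{1}{522100} \approx -1.9153 \cdot 10^{-6}$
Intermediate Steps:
$o = -522100$ ($o = -42229 - 479871 = -522100$)
$\frac{1}{o} = \frac{1}{-522100} = - \frac{1}{522100}$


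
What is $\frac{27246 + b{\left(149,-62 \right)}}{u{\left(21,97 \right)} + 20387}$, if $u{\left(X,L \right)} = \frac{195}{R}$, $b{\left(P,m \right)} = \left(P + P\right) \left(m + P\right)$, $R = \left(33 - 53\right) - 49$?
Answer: $\frac{305739}{117209} \approx 2.6085$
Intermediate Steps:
$R = -69$ ($R = -20 - 49 = -69$)
$b{\left(P,m \right)} = 2 P \left(P + m\right)$
$u{\left(X,L \right)} = - \frac{65}{23}$ ($u{\left(X,L \right)} = \frac{195}{-69} = 195 \left(- \frac{1}{69}\right) = - \frac{65}{23}$)
$\frac{27246 + b{\left(149,-62 \right)}}{u{\left(21,97 \right)} + 20387} = \frac{27246 + 2 \cdot 149 \left(149 - 62\right)}{- \frac{65}{23} + 20387} = \frac{27246 + 2 \cdot 149 \cdot 87}{\frac{468836}{23}} = \left(27246 + 25926\right) \frac{23}{468836} = 53172 \cdot \frac{23}{468836} = \frac{305739}{117209}$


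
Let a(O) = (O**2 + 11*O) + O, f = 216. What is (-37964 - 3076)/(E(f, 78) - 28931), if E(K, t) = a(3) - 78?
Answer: 10260/7241 ≈ 1.4169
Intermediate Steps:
a(O) = O**2 + 12*O
E(K, t) = -33 (E(K, t) = 3*(12 + 3) - 78 = 3*15 - 78 = 45 - 78 = -33)
(-37964 - 3076)/(E(f, 78) - 28931) = (-37964 - 3076)/(-33 - 28931) = -41040/(-28964) = -41040*(-1/28964) = 10260/7241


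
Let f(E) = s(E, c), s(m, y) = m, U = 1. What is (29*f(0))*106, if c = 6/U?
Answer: 0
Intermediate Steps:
c = 6 (c = 6/1 = 6*1 = 6)
f(E) = E
(29*f(0))*106 = (29*0)*106 = 0*106 = 0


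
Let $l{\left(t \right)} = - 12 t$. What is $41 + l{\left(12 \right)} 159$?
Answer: $-22855$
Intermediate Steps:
$41 + l{\left(12 \right)} 159 = 41 + \left(-12\right) 12 \cdot 159 = 41 - 22896 = -22855$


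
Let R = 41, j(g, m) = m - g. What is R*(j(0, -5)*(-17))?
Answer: 3485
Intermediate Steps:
R*(j(0, -5)*(-17)) = 41*((-5 - 1*0)*(-17)) = 41*((-5 + 0)*(-17)) = 41*(-5*(-17)) = 41*85 = 3485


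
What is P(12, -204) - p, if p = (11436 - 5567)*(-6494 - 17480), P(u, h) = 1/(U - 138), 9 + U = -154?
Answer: 42351725205/301 ≈ 1.4070e+8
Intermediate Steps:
U = -163 (U = -9 - 154 = -163)
P(u, h) = -1/301 (P(u, h) = 1/(-163 - 138) = 1/(-301) = -1/301)
p = -140703406 (p = 5869*(-23974) = -140703406)
P(12, -204) - p = -1/301 - 1*(-140703406) = -1/301 + 140703406 = 42351725205/301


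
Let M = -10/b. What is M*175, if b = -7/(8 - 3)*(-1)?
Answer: -1250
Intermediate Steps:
b = 7/5 (b = -7/5*(-1) = 7/5 ≈ 1.4000)
M = -50/7 (M = -10/7/5 = -10*5/7 = -50/7 ≈ -7.1429)
M*175 = -50/7*175 = -1250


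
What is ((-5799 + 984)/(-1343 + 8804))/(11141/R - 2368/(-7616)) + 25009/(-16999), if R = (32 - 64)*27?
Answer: -290885725679/204860739929 ≈ -1.4199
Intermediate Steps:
R = -864 (R = -32*27 = -864)
((-5799 + 984)/(-1343 + 8804))/(11141/R - 2368/(-7616)) + 25009/(-16999) = ((-5799 + 984)/(-1343 + 8804))/(11141/(-864) - 2368/(-7616)) + 25009/(-16999) = (-4815/7461)/(11141*(-1/864) - 2368*(-1/7616)) + 25009*(-1/16999) = (-4815*1/7461)/(-11141/864 + 37/119) - 281/191 = -535/(829*(-1293811/102816)) - 281/191 = -535/829*(-102816/1293811) - 281/191 = 55006560/1072569319 - 281/191 = -290885725679/204860739929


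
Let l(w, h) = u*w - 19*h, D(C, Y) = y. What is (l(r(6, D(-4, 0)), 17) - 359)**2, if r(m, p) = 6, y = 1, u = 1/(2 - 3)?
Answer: 473344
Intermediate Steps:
u = -1 (u = 1/(-1) = -1)
D(C, Y) = 1
l(w, h) = -w - 19*h
(l(r(6, D(-4, 0)), 17) - 359)**2 = ((-1*6 - 19*17) - 359)**2 = ((-6 - 323) - 359)**2 = (-329 - 359)**2 = (-688)**2 = 473344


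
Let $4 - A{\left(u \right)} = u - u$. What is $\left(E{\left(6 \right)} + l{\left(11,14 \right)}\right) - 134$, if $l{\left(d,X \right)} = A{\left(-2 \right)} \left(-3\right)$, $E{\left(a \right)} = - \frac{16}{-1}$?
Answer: $-130$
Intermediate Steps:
$A{\left(u \right)} = 4$ ($A{\left(u \right)} = 4 - \left(u - u\right) = 4 - 0 = 4 + 0 = 4$)
$E{\left(a \right)} = 16$ ($E{\left(a \right)} = \left(-16\right) \left(-1\right) = 16$)
$l{\left(d,X \right)} = -12$ ($l{\left(d,X \right)} = 4 \left(-3\right) = -12$)
$\left(E{\left(6 \right)} + l{\left(11,14 \right)}\right) - 134 = \left(16 - 12\right) - 134 = 4 - 134 = -130$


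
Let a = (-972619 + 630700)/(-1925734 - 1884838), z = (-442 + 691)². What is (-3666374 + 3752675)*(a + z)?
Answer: 20389441162789791/3810572 ≈ 5.3508e+9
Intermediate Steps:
z = 62001 (z = 249² = 62001)
a = 341919/3810572 (a = -341919/(-3810572) = -341919*(-1/3810572) = 341919/3810572 ≈ 0.089729)
(-3666374 + 3752675)*(a + z) = (-3666374 + 3752675)*(341919/3810572 + 62001) = 86301*(236259616491/3810572) = 20389441162789791/3810572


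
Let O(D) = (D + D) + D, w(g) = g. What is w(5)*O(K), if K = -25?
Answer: -375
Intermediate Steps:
O(D) = 3*D (O(D) = 2*D + D = 3*D)
w(5)*O(K) = 5*(3*(-25)) = 5*(-75) = -375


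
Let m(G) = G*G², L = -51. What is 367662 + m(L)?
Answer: 235011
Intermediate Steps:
m(G) = G³
367662 + m(L) = 367662 + (-51)³ = 367662 - 132651 = 235011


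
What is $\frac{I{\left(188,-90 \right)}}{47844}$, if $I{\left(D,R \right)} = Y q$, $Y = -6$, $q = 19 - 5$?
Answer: $- \frac{7}{3987} \approx -0.0017557$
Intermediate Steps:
$q = 14$ ($q = 19 - 5 = 14$)
$I{\left(D,R \right)} = -84$ ($I{\left(D,R \right)} = \left(-6\right) 14 = -84$)
$\frac{I{\left(188,-90 \right)}}{47844} = - \frac{84}{47844} = \left(-84\right) \frac{1}{47844} = - \frac{7}{3987}$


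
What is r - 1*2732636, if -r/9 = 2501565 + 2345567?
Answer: -46356824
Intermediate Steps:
r = -43624188 (r = -9*(2501565 + 2345567) = -9*4847132 = -43624188)
r - 1*2732636 = -43624188 - 1*2732636 = -43624188 - 2732636 = -46356824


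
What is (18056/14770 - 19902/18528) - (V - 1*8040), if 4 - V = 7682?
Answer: 358450486259/22804880 ≈ 15718.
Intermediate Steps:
V = -7678 (V = 4 - 1*7682 = 4 - 7682 = -7678)
(18056/14770 - 19902/18528) - (V - 1*8040) = (18056/14770 - 19902/18528) - (-7678 - 1*8040) = (18056*(1/14770) - 19902*1/18528) - (-7678 - 8040) = (9028/7385 - 3317/3088) - 1*(-15718) = 3382419/22804880 + 15718 = 358450486259/22804880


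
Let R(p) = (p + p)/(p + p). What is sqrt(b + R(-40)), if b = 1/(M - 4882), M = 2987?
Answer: sqrt(3589130)/1895 ≈ 0.99974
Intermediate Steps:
R(p) = 1 (R(p) = (2*p)/((2*p)) = (2*p)*(1/(2*p)) = 1)
b = -1/1895 (b = 1/(2987 - 4882) = 1/(-1895) = -1/1895 ≈ -0.00052770)
sqrt(b + R(-40)) = sqrt(-1/1895 + 1) = sqrt(1894/1895) = sqrt(3589130)/1895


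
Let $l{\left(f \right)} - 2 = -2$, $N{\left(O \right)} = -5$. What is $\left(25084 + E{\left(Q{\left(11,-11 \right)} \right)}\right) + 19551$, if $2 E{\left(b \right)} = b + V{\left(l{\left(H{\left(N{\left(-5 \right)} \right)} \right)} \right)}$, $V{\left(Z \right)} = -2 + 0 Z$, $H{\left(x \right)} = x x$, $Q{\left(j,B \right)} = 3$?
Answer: $\frac{89271}{2} \approx 44636.0$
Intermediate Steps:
$H{\left(x \right)} = x^{2}$
$l{\left(f \right)} = 0$ ($l{\left(f \right)} = 2 - 2 = 0$)
$V{\left(Z \right)} = -2$ ($V{\left(Z \right)} = -2 + 0 = -2$)
$E{\left(b \right)} = -1 + \frac{b}{2}$ ($E{\left(b \right)} = \frac{b - 2}{2} = \frac{-2 + b}{2} = -1 + \frac{b}{2}$)
$\left(25084 + E{\left(Q{\left(11,-11 \right)} \right)}\right) + 19551 = \left(25084 + \left(-1 + \frac{1}{2} \cdot 3\right)\right) + 19551 = \left(25084 + \left(-1 + \frac{3}{2}\right)\right) + 19551 = \left(25084 + \frac{1}{2}\right) + 19551 = \frac{50169}{2} + 19551 = \frac{89271}{2}$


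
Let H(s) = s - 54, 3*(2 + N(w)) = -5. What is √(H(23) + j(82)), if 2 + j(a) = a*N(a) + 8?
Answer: I*√2931/3 ≈ 18.046*I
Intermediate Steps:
N(w) = -11/3 (N(w) = -2 + (⅓)*(-5) = -2 - 5/3 = -11/3)
j(a) = 6 - 11*a/3 (j(a) = -2 + (a*(-11/3) + 8) = -2 + (-11*a/3 + 8) = -2 + (8 - 11*a/3) = 6 - 11*a/3)
H(s) = -54 + s
√(H(23) + j(82)) = √((-54 + 23) + (6 - 11/3*82)) = √(-31 + (6 - 902/3)) = √(-31 - 884/3) = √(-977/3) = I*√2931/3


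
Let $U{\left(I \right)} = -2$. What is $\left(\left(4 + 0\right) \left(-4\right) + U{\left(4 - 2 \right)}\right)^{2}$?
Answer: $324$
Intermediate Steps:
$\left(\left(4 + 0\right) \left(-4\right) + U{\left(4 - 2 \right)}\right)^{2} = \left(\left(4 + 0\right) \left(-4\right) - 2\right)^{2} = \left(4 \left(-4\right) - 2\right)^{2} = \left(-16 - 2\right)^{2} = \left(-18\right)^{2} = 324$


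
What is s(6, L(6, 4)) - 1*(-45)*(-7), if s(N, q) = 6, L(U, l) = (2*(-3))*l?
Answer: -309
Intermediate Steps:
L(U, l) = -6*l
s(6, L(6, 4)) - 1*(-45)*(-7) = 6 - 1*(-45)*(-7) = 6 + 45*(-7) = 6 - 315 = -309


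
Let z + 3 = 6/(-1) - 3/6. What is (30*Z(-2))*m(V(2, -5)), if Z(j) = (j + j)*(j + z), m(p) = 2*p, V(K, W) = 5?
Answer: 13800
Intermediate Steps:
z = -19/2 (z = -3 + (6/(-1) - 3/6) = -3 + (6*(-1) - 3*⅙) = -3 + (-6 - ½) = -3 - 13/2 = -19/2 ≈ -9.5000)
Z(j) = 2*j*(-19/2 + j) (Z(j) = (j + j)*(j - 19/2) = (2*j)*(-19/2 + j) = 2*j*(-19/2 + j))
(30*Z(-2))*m(V(2, -5)) = (30*(-2*(-19 + 2*(-2))))*(2*5) = (30*(-2*(-19 - 4)))*10 = (30*(-2*(-23)))*10 = (30*46)*10 = 1380*10 = 13800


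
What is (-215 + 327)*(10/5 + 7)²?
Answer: 9072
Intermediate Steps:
(-215 + 327)*(10/5 + 7)² = 112*(10*(⅕) + 7)² = 112*(2 + 7)² = 112*9² = 112*81 = 9072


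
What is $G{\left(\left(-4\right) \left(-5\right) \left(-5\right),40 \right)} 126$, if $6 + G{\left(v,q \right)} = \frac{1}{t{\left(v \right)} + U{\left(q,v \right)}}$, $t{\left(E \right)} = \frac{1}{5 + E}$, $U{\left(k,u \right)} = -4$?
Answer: $- \frac{100002}{127} \approx -787.42$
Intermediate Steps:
$G{\left(v,q \right)} = -6 + \frac{1}{-4 + \frac{1}{5 + v}}$ ($G{\left(v,q \right)} = -6 + \frac{1}{\frac{1}{5 + v} - 4} = -6 + \frac{1}{-4 + \frac{1}{5 + v}}$)
$G{\left(\left(-4\right) \left(-5\right) \left(-5\right),40 \right)} 126 = \frac{-119 - 25 \left(-4\right) \left(-5\right) \left(-5\right)}{19 + 4 \left(-4\right) \left(-5\right) \left(-5\right)} 126 = \frac{-119 - 25 \cdot 20 \left(-5\right)}{19 + 4 \cdot 20 \left(-5\right)} 126 = \frac{-119 - -2500}{19 + 4 \left(-100\right)} 126 = \frac{-119 + 2500}{19 - 400} \cdot 126 = \frac{1}{-381} \cdot 2381 \cdot 126 = \left(- \frac{1}{381}\right) 2381 \cdot 126 = \left(- \frac{2381}{381}\right) 126 = - \frac{100002}{127}$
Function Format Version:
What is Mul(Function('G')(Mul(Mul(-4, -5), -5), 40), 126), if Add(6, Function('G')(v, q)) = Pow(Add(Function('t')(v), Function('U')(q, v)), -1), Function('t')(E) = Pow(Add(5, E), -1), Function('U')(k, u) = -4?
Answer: Rational(-100002, 127) ≈ -787.42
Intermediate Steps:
Function('G')(v, q) = Add(-6, Pow(Add(-4, Pow(Add(5, v), -1)), -1)) (Function('G')(v, q) = Add(-6, Pow(Add(Pow(Add(5, v), -1), -4), -1)) = Add(-6, Pow(Add(-4, Pow(Add(5, v), -1)), -1)))
Mul(Function('G')(Mul(Mul(-4, -5), -5), 40), 126) = Mul(Mul(Pow(Add(19, Mul(4, Mul(Mul(-4, -5), -5))), -1), Add(-119, Mul(-25, Mul(Mul(-4, -5), -5)))), 126) = Mul(Mul(Pow(Add(19, Mul(4, Mul(20, -5))), -1), Add(-119, Mul(-25, Mul(20, -5)))), 126) = Mul(Mul(Pow(Add(19, Mul(4, -100)), -1), Add(-119, Mul(-25, -100))), 126) = Mul(Mul(Pow(Add(19, -400), -1), Add(-119, 2500)), 126) = Mul(Mul(Pow(-381, -1), 2381), 126) = Mul(Mul(Rational(-1, 381), 2381), 126) = Mul(Rational(-2381, 381), 126) = Rational(-100002, 127)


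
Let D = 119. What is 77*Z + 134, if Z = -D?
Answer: -9029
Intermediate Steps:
Z = -119 (Z = -1*119 = -119)
77*Z + 134 = 77*(-119) + 134 = -9163 + 134 = -9029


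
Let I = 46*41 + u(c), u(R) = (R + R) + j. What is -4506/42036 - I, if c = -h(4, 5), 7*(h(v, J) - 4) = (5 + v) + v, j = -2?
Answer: -91825893/49042 ≈ -1872.4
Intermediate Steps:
h(v, J) = 33/7 + 2*v/7 (h(v, J) = 4 + ((5 + v) + v)/7 = 4 + (5 + 2*v)/7 = 4 + (5/7 + 2*v/7) = 33/7 + 2*v/7)
c = -41/7 (c = -(33/7 + (2/7)*4) = -(33/7 + 8/7) = -1*41/7 = -41/7 ≈ -5.8571)
u(R) = -2 + 2*R (u(R) = (R + R) - 2 = 2*R - 2 = -2 + 2*R)
I = 13106/7 (I = 46*41 + (-2 + 2*(-41/7)) = 1886 + (-2 - 82/7) = 1886 - 96/7 = 13106/7 ≈ 1872.3)
-4506/42036 - I = -4506/42036 - 1*13106/7 = -4506*1/42036 - 13106/7 = -751/7006 - 13106/7 = -91825893/49042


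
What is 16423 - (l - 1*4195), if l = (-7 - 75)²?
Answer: 13894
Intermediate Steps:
l = 6724 (l = (-82)² = 6724)
16423 - (l - 1*4195) = 16423 - (6724 - 1*4195) = 16423 - (6724 - 4195) = 16423 - 1*2529 = 16423 - 2529 = 13894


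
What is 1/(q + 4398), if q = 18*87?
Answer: 1/5964 ≈ 0.00016767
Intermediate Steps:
q = 1566
1/(q + 4398) = 1/(1566 + 4398) = 1/5964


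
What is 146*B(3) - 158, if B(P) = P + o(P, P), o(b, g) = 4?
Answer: 864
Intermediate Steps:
B(P) = 4 + P (B(P) = P + 4 = 4 + P)
146*B(3) - 158 = 146*(4 + 3) - 158 = 146*7 - 158 = 1022 - 158 = 864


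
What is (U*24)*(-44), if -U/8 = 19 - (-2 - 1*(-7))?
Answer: 118272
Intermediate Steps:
U = -112 (U = -8*(19 - (-2 - 1*(-7))) = -8*(19 - (-2 + 7)) = -8*(19 - 1*5) = -8*(19 - 5) = -8*14 = -112)
(U*24)*(-44) = -112*24*(-44) = -2688*(-44) = 118272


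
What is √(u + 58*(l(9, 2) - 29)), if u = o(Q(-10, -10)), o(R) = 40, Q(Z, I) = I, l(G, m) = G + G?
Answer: I*√598 ≈ 24.454*I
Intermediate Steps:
l(G, m) = 2*G
u = 40
√(u + 58*(l(9, 2) - 29)) = √(40 + 58*(2*9 - 29)) = √(40 + 58*(18 - 29)) = √(40 + 58*(-11)) = √(40 - 638) = √(-598) = I*√598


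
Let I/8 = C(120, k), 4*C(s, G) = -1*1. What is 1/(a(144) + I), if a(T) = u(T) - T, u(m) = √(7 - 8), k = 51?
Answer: -146/21317 - I/21317 ≈ -0.006849 - 4.6911e-5*I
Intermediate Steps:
u(m) = I (u(m) = √(-1) = I)
C(s, G) = -¼ (C(s, G) = (-1*1)/4 = (¼)*(-1) = -¼)
a(T) = I - T
I = -2 (I = 8*(-¼) = -2)
1/(a(144) + I) = 1/((I - 1*144) - 2) = 1/((I - 144) - 2) = 1/((-144 + I) - 2) = 1/(-146 + I) = (-146 - I)/21317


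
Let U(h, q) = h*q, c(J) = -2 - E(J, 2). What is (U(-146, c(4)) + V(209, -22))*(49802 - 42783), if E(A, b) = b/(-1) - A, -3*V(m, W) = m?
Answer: -13764259/3 ≈ -4.5881e+6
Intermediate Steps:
V(m, W) = -m/3
E(A, b) = -A - b (E(A, b) = b*(-1) - A = -b - A = -A - b)
c(J) = J (c(J) = -2 - (-J - 1*2) = -2 - (-J - 2) = -2 - (-2 - J) = -2 + (2 + J) = J)
(U(-146, c(4)) + V(209, -22))*(49802 - 42783) = (-146*4 - ⅓*209)*(49802 - 42783) = (-584 - 209/3)*7019 = -1961/3*7019 = -13764259/3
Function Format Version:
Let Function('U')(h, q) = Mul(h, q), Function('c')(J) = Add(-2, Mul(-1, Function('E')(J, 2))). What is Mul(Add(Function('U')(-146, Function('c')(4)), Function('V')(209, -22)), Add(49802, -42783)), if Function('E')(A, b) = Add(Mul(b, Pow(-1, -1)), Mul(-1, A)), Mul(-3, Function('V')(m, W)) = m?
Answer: Rational(-13764259, 3) ≈ -4.5881e+6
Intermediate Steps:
Function('V')(m, W) = Mul(Rational(-1, 3), m)
Function('E')(A, b) = Add(Mul(-1, A), Mul(-1, b)) (Function('E')(A, b) = Add(Mul(b, -1), Mul(-1, A)) = Add(Mul(-1, b), Mul(-1, A)) = Add(Mul(-1, A), Mul(-1, b)))
Function('c')(J) = J (Function('c')(J) = Add(-2, Mul(-1, Add(Mul(-1, J), Mul(-1, 2)))) = Add(-2, Mul(-1, Add(Mul(-1, J), -2))) = Add(-2, Mul(-1, Add(-2, Mul(-1, J)))) = Add(-2, Add(2, J)) = J)
Mul(Add(Function('U')(-146, Function('c')(4)), Function('V')(209, -22)), Add(49802, -42783)) = Mul(Add(Mul(-146, 4), Mul(Rational(-1, 3), 209)), Add(49802, -42783)) = Mul(Add(-584, Rational(-209, 3)), 7019) = Mul(Rational(-1961, 3), 7019) = Rational(-13764259, 3)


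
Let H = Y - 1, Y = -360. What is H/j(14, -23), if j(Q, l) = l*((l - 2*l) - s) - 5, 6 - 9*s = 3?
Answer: 1083/1579 ≈ 0.68588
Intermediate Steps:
s = 1/3 (s = 2/3 - 1/9*3 = 2/3 - 1/3 = 1/3 ≈ 0.33333)
j(Q, l) = -5 + l*(-1/3 - l) (j(Q, l) = l*((l - 2*l) - 1*1/3) - 5 = l*(-l - 1/3) - 5 = l*(-1/3 - l) - 5 = -5 + l*(-1/3 - l))
H = -361 (H = -360 - 1 = -361)
H/j(14, -23) = -361/(-5 - 1*(-23)**2 - 1/3*(-23)) = -361/(-5 - 1*529 + 23/3) = -361/(-5 - 529 + 23/3) = -361/(-1579/3) = -361*(-3/1579) = 1083/1579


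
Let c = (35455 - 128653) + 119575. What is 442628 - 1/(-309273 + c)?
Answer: 125217690689/282896 ≈ 4.4263e+5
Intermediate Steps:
c = 26377 (c = -93198 + 119575 = 26377)
442628 - 1/(-309273 + c) = 442628 - 1/(-309273 + 26377) = 442628 - 1/(-282896) = 442628 - 1*(-1/282896) = 442628 + 1/282896 = 125217690689/282896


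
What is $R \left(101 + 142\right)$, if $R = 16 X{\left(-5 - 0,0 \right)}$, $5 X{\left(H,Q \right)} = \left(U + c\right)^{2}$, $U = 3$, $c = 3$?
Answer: $\frac{139968}{5} \approx 27994.0$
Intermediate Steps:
$X{\left(H,Q \right)} = \frac{36}{5}$ ($X{\left(H,Q \right)} = \frac{\left(3 + 3\right)^{2}}{5} = \frac{6^{2}}{5} = \frac{1}{5} \cdot 36 = \frac{36}{5}$)
$R = \frac{576}{5}$ ($R = 16 \cdot \frac{36}{5} = \frac{576}{5} \approx 115.2$)
$R \left(101 + 142\right) = \frac{576 \left(101 + 142\right)}{5} = \frac{576}{5} \cdot 243 = \frac{139968}{5}$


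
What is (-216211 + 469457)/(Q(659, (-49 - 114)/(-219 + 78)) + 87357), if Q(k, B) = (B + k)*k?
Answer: 5101098/10522625 ≈ 0.48477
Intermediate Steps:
Q(k, B) = k*(B + k)
(-216211 + 469457)/(Q(659, (-49 - 114)/(-219 + 78)) + 87357) = (-216211 + 469457)/(659*((-49 - 114)/(-219 + 78) + 659) + 87357) = 253246/(659*(-163/(-141) + 659) + 87357) = 253246/(659*(-163*(-1/141) + 659) + 87357) = 253246/(659*(163/141 + 659) + 87357) = 253246/(659*(93082/141) + 87357) = 253246/(61341038/141 + 87357) = 253246/(73658375/141) = 253246*(141/73658375) = 5101098/10522625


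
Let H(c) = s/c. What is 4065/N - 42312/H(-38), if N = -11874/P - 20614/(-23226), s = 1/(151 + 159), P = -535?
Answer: 71479148416229595/143407007 ≈ 4.9844e+8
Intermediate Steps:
s = 1/310 ≈ 0.0032258
N = 143407007/6212955 (N = -11874/(-535) - 20614/(-23226) = -11874*(-1/535) - 20614*(-1/23226) = 11874/535 + 10307/11613 = 143407007/6212955 ≈ 23.082)
H(c) = 1/(310*c)
4065/N - 42312/H(-38) = 4065/(143407007/6212955) - 42312/((1/310)/(-38)) = 4065*(6212955/143407007) - 42312/((1/310)*(-1/38)) = 25255662075/143407007 - 42312/(-1/11780) = 25255662075/143407007 - 42312*(-11780) = 25255662075/143407007 + 498435360 = 71479148416229595/143407007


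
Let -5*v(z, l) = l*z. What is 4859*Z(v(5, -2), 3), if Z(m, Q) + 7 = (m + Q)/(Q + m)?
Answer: -29154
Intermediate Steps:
v(z, l) = -l*z/5
Z(m, Q) = -6 (Z(m, Q) = -7 + (m + Q)/(Q + m) = -7 + (Q + m)/(Q + m) = -7 + 1 = -6)
4859*Z(v(5, -2), 3) = 4859*(-6) = -29154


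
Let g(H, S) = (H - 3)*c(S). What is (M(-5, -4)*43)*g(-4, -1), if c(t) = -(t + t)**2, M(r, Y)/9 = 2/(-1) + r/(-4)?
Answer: -8127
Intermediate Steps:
M(r, Y) = -18 - 9*r/4 (M(r, Y) = 9*(2/(-1) + r/(-4)) = 9*(2*(-1) + r*(-1/4)) = 9*(-2 - r/4) = -18 - 9*r/4)
c(t) = -4*t**2 (c(t) = -(2*t)**2 = -4*t**2)
g(H, S) = -4*S**2*(-3 + H) (g(H, S) = (H - 3)*(-4*S**2) = (-3 + H)*(-4*S**2) = -4*S**2*(-3 + H))
(M(-5, -4)*43)*g(-4, -1) = ((-18 - 9/4*(-5))*43)*(4*(-1)**2*(3 - 1*(-4))) = ((-18 + 45/4)*43)*(4*1*(3 + 4)) = (-27/4*43)*(4*1*7) = -1161/4*28 = -8127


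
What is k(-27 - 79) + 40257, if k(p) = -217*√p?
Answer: 40257 - 217*I*√106 ≈ 40257.0 - 2234.2*I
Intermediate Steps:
k(-27 - 79) + 40257 = -217*√(-27 - 79) + 40257 = -217*I*√106 + 40257 = 40257 - 217*I*√106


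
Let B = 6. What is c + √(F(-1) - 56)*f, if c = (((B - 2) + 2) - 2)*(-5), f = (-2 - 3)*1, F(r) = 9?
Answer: -20 - 5*I*√47 ≈ -20.0 - 34.278*I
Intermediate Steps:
f = -5 (f = -5*1 = -5)
c = -20 (c = (((6 - 2) + 2) - 2)*(-5) = ((4 + 2) - 2)*(-5) = (6 - 2)*(-5) = 4*(-5) = -20)
c + √(F(-1) - 56)*f = -20 + √(9 - 56)*(-5) = -20 + √(-47)*(-5) = -20 + (I*√47)*(-5) = -20 - 5*I*√47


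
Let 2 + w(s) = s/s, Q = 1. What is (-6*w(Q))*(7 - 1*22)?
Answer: -90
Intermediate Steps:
w(s) = -1 (w(s) = -2 + s/s = -2 + 1 = -1)
(-6*w(Q))*(7 - 1*22) = (-6*(-1))*(7 - 1*22) = 6*(7 - 22) = 6*(-15) = -90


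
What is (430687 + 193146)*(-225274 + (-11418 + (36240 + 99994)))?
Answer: -62669015514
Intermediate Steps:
(430687 + 193146)*(-225274 + (-11418 + (36240 + 99994))) = 623833*(-225274 + (-11418 + 136234)) = 623833*(-225274 + 124816) = 623833*(-100458) = -62669015514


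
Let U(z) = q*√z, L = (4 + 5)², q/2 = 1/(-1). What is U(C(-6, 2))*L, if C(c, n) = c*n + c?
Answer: -486*I*√2 ≈ -687.31*I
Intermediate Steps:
q = -2 (q = 2/(-1) = 2*(-1) = -2)
C(c, n) = c + c*n
L = 81 (L = 9² = 81)
U(z) = -2*√z
U(C(-6, 2))*L = -2*I*√6*√(1 + 2)*81 = -2*3*I*√2*81 = -6*I*√2*81 = -486*I*√2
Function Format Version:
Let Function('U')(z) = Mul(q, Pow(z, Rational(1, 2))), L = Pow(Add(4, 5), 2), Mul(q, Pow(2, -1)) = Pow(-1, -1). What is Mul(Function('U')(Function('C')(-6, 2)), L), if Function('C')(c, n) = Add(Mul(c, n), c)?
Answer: Mul(-486, I, Pow(2, Rational(1, 2))) ≈ Mul(-687.31, I)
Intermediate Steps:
q = -2 (q = Mul(2, Pow(-1, -1)) = Mul(2, -1) = -2)
Function('C')(c, n) = Add(c, Mul(c, n))
L = 81 (L = Pow(9, 2) = 81)
Function('U')(z) = Mul(-2, Pow(z, Rational(1, 2)))
Mul(Function('U')(Function('C')(-6, 2)), L) = Mul(Mul(-2, Pow(Mul(-6, Add(1, 2)), Rational(1, 2))), 81) = Mul(Mul(-2, Pow(Mul(-6, 3), Rational(1, 2))), 81) = Mul(Mul(-2, Pow(-18, Rational(1, 2))), 81) = Mul(Mul(-2, Mul(3, I, Pow(2, Rational(1, 2)))), 81) = Mul(Mul(-6, I, Pow(2, Rational(1, 2))), 81) = Mul(-486, I, Pow(2, Rational(1, 2)))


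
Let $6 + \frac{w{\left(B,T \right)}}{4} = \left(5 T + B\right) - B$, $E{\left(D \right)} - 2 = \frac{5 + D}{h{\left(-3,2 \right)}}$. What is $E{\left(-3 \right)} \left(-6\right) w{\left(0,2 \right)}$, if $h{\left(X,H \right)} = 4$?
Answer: $-240$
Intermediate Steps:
$E{\left(D \right)} = \frac{13}{4} + \frac{D}{4}$ ($E{\left(D \right)} = 2 + \frac{5 + D}{4} = 2 + \left(5 + D\right) \frac{1}{4} = 2 + \left(\frac{5}{4} + \frac{D}{4}\right) = \frac{13}{4} + \frac{D}{4}$)
$w{\left(B,T \right)} = -24 + 20 T$ ($w{\left(B,T \right)} = -24 + 4 \left(\left(5 T + B\right) - B\right) = -24 + 4 \left(\left(B + 5 T\right) - B\right) = -24 + 4 \cdot 5 T = -24 + 20 T$)
$E{\left(-3 \right)} \left(-6\right) w{\left(0,2 \right)} = \left(\frac{13}{4} + \frac{1}{4} \left(-3\right)\right) \left(-6\right) \left(-24 + 20 \cdot 2\right) = \left(\frac{13}{4} - \frac{3}{4}\right) \left(-6\right) \left(-24 + 40\right) = \frac{5}{2} \left(-6\right) 16 = \left(-15\right) 16 = -240$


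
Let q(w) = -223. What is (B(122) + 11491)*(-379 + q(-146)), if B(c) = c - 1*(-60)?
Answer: -7027146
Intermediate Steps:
B(c) = 60 + c (B(c) = c + 60 = 60 + c)
(B(122) + 11491)*(-379 + q(-146)) = ((60 + 122) + 11491)*(-379 - 223) = (182 + 11491)*(-602) = 11673*(-602) = -7027146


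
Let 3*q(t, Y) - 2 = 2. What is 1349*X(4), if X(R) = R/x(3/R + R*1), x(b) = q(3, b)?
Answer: 4047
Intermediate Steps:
q(t, Y) = 4/3 (q(t, Y) = ⅔ + (⅓)*2 = ⅔ + ⅔ = 4/3)
x(b) = 4/3
X(R) = 3*R/4 (X(R) = R/(4/3) = R*(¾) = 3*R/4)
1349*X(4) = 1349*((¾)*4) = 1349*3 = 4047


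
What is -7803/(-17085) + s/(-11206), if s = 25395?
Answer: -6792807/3754010 ≈ -1.8095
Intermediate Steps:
-7803/(-17085) + s/(-11206) = -7803/(-17085) + 25395/(-11206) = -7803*(-1/17085) + 25395*(-1/11206) = 153/335 - 25395/11206 = -6792807/3754010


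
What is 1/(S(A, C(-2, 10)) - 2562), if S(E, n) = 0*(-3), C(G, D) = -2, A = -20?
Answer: -1/2562 ≈ -0.00039032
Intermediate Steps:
S(E, n) = 0
1/(S(A, C(-2, 10)) - 2562) = 1/(0 - 2562) = 1/(-2562) = -1/2562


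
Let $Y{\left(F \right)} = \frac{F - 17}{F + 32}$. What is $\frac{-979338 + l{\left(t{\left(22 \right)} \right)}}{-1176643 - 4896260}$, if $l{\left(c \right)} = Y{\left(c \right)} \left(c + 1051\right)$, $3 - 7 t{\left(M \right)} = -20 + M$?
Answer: $\frac{1543325594}{9564822225} \approx 0.16135$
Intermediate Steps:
$t{\left(M \right)} = \frac{23}{7} - \frac{M}{7}$ ($t{\left(M \right)} = \frac{3}{7} - \frac{-20 + M}{7} = \frac{3}{7} - \left(- \frac{20}{7} + \frac{M}{7}\right) = \frac{23}{7} - \frac{M}{7}$)
$Y{\left(F \right)} = \frac{-17 + F}{32 + F}$
$l{\left(c \right)} = \frac{\left(-17 + c\right) \left(1051 + c\right)}{32 + c}$ ($l{\left(c \right)} = \frac{-17 + c}{32 + c} \left(c + 1051\right) = \frac{-17 + c}{32 + c} \left(1051 + c\right) = \frac{\left(-17 + c\right) \left(1051 + c\right)}{32 + c}$)
$\frac{-979338 + l{\left(t{\left(22 \right)} \right)}}{-1176643 - 4896260} = \frac{-979338 + \frac{\left(-17 + \left(\frac{23}{7} - \frac{22}{7}\right)\right) \left(1051 + \left(\frac{23}{7} - \frac{22}{7}\right)\right)}{32 + \left(\frac{23}{7} - \frac{22}{7}\right)}}{-1176643 - 4896260} = \frac{-979338 + \frac{\left(-17 + \left(\frac{23}{7} - \frac{22}{7}\right)\right) \left(1051 + \left(\frac{23}{7} - \frac{22}{7}\right)\right)}{32 + \left(\frac{23}{7} - \frac{22}{7}\right)}}{-6072903} = \left(-979338 + \frac{\left(-17 + \frac{1}{7}\right) \left(1051 + \frac{1}{7}\right)}{32 + \frac{1}{7}}\right) \left(- \frac{1}{6072903}\right) = \left(-979338 + \frac{1}{\frac{225}{7}} \left(- \frac{118}{7}\right) \frac{7358}{7}\right) \left(- \frac{1}{6072903}\right) = \left(-979338 + \frac{7}{225} \left(- \frac{118}{7}\right) \frac{7358}{7}\right) \left(- \frac{1}{6072903}\right) = \left(-979338 - \frac{868244}{1575}\right) \left(- \frac{1}{6072903}\right) = \left(- \frac{1543325594}{1575}\right) \left(- \frac{1}{6072903}\right) = \frac{1543325594}{9564822225}$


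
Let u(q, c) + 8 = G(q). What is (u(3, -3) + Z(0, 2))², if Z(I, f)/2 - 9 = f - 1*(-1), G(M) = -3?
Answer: 169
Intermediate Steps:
Z(I, f) = 20 + 2*f (Z(I, f) = 18 + 2*(f - 1*(-1)) = 18 + 2*(f + 1) = 18 + 2*(1 + f) = 18 + (2 + 2*f) = 20 + 2*f)
u(q, c) = -11 (u(q, c) = -8 - 3 = -11)
(u(3, -3) + Z(0, 2))² = (-11 + (20 + 2*2))² = (-11 + (20 + 4))² = (-11 + 24)² = 13² = 169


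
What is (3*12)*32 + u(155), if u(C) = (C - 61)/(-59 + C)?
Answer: 55343/48 ≈ 1153.0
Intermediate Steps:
u(C) = (-61 + C)/(-59 + C)
(3*12)*32 + u(155) = (3*12)*32 + (-61 + 155)/(-59 + 155) = 36*32 + 94/96 = 1152 + (1/96)*94 = 1152 + 47/48 = 55343/48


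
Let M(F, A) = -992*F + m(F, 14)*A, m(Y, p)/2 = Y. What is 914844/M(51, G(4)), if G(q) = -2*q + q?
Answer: -76237/4250 ≈ -17.938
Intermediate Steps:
m(Y, p) = 2*Y
G(q) = -q
M(F, A) = -992*F + 2*A*F (M(F, A) = -992*F + (2*F)*A = -992*F + 2*A*F)
914844/M(51, G(4)) = 914844/((2*51*(-496 - 1*4))) = 914844/((2*51*(-496 - 4))) = 914844/((2*51*(-500))) = 914844/(-51000) = 914844*(-1/51000) = -76237/4250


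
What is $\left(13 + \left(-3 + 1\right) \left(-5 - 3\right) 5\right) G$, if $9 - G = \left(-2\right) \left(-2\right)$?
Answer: $465$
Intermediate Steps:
$G = 5$ ($G = 9 - \left(-2\right) \left(-2\right) = 9 - 4 = 5$)
$\left(13 + \left(-3 + 1\right) \left(-5 - 3\right) 5\right) G = \left(13 + \left(-3 + 1\right) \left(-5 - 3\right) 5\right) 5 = \left(13 - 2 \left(\left(-8\right) 5\right)\right) 5 = \left(13 - -80\right) 5 = \left(13 + 80\right) 5 = 93 \cdot 5 = 465$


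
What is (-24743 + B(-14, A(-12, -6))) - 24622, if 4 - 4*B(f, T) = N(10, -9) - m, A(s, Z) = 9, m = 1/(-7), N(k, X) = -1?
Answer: -691093/14 ≈ -49364.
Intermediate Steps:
m = -⅐ ≈ -0.14286
B(f, T) = 17/14 (B(f, T) = 1 - (-1 - 1*(-⅐))/4 = 1 - (-1 + ⅐)/4 = 1 - ¼*(-6/7) = 1 + 3/14 = 17/14)
(-24743 + B(-14, A(-12, -6))) - 24622 = (-24743 + 17/14) - 24622 = -346385/14 - 24622 = -691093/14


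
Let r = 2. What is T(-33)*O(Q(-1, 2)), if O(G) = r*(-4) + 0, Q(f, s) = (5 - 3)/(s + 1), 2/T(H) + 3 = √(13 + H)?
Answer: 48/29 + 32*I*√5/29 ≈ 1.6552 + 2.4674*I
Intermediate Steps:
T(H) = 2/(-3 + √(13 + H))
Q(f, s) = 2/(1 + s)
O(G) = -8 (O(G) = 2*(-4) + 0 = -8 + 0 = -8)
T(-33)*O(Q(-1, 2)) = (2/(-3 + √(13 - 33)))*(-8) = (2/(-3 + √(-20)))*(-8) = (2/(-3 + 2*I*√5))*(-8) = -16/(-3 + 2*I*√5)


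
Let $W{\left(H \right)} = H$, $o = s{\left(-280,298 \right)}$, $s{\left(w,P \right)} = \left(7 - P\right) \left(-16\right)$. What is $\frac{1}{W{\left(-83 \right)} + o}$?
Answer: $\frac{1}{4573} \approx 0.00021867$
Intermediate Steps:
$s{\left(w,P \right)} = -112 + 16 P$
$o = 4656$ ($o = -112 + 16 \cdot 298 = -112 + 4768 = 4656$)
$\frac{1}{W{\left(-83 \right)} + o} = \frac{1}{-83 + 4656} = \frac{1}{4573}$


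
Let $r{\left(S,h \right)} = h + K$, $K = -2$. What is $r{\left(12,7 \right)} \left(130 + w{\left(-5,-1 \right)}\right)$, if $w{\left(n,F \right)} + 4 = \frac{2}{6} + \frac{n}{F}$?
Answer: $\frac{1970}{3} \approx 656.67$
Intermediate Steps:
$w{\left(n,F \right)} = - \frac{11}{3} + \frac{n}{F}$ ($w{\left(n,F \right)} = -4 + \left(\frac{2}{6} + \frac{n}{F}\right) = -4 + \left(2 \cdot \frac{1}{6} + \frac{n}{F}\right) = -4 + \left(\frac{1}{3} + \frac{n}{F}\right) = - \frac{11}{3} + \frac{n}{F}$)
$r{\left(S,h \right)} = -2 + h$ ($r{\left(S,h \right)} = h - 2 = -2 + h$)
$r{\left(12,7 \right)} \left(130 + w{\left(-5,-1 \right)}\right) = \left(-2 + 7\right) \left(130 - \left(\frac{11}{3} + \frac{5}{-1}\right)\right) = 5 \left(130 - - \frac{4}{3}\right) = 5 \left(130 + \left(- \frac{11}{3} + 5\right)\right) = 5 \left(130 + \frac{4}{3}\right) = 5 \cdot \frac{394}{3} = \frac{1970}{3}$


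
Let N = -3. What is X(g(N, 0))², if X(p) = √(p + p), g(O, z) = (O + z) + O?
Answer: -12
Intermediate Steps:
g(O, z) = z + 2*O
X(p) = √2*√p (X(p) = √(2*p) = √2*√p)
X(g(N, 0))² = (√2*√(0 + 2*(-3)))² = (√2*√(0 - 6))² = (√2*√(-6))² = (√2*(I*√6))² = (2*I*√3)² = -12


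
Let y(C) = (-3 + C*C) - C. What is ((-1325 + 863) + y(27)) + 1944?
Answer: 2181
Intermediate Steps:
y(C) = -3 + C² - C (y(C) = (-3 + C²) - C = -3 + C² - C)
((-1325 + 863) + y(27)) + 1944 = ((-1325 + 863) + (-3 + 27² - 1*27)) + 1944 = (-462 + (-3 + 729 - 27)) + 1944 = (-462 + 699) + 1944 = 237 + 1944 = 2181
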